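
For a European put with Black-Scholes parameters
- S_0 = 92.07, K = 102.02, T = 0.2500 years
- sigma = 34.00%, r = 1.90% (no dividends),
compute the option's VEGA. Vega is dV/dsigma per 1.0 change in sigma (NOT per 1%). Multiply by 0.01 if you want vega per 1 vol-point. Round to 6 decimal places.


d1 = -0.4907042070; d2 = -0.6607042070
phi(d1) = 0.3536902169; exp(-qT) = 1.0000000000; exp(-rT) = 0.9952612634
Vega = S * exp(-qT) * phi(d1) * sqrt(T) = 92.0700 * 1.0000000000 * 0.3536902169 * 0.5000000000 = 16.282129

Answer: Vega = 16.282129


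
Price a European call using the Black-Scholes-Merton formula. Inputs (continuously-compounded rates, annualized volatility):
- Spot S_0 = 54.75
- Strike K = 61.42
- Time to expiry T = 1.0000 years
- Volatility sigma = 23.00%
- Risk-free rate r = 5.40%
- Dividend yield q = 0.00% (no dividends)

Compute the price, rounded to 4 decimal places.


Answer: Price = 3.6292

Derivation:
d1 = (ln(S/K) + (r - q + 0.5*sigma^2) * T) / (sigma * sqrt(T)) = -0.15003542
d2 = d1 - sigma * sqrt(T) = -0.38003542
exp(-rT) = 0.94743211; exp(-qT) = 1.00000000
C = S_0 * exp(-qT) * N(d1) - K * exp(-rT) * N(d2)
N(d1) = 0.44036834; N(d2) = 0.35195956
C = 54.7500 * 1.00000000 * 0.44036834 - 61.4200 * 0.94743211 * 0.35195956 = 3.6292


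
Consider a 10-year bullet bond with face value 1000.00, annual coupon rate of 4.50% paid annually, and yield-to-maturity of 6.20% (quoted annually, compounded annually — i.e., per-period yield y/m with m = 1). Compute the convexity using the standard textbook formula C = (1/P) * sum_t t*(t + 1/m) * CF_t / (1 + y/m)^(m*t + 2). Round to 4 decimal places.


Answer: Convexity = 73.6815

Derivation:
Coupon per period c = face * coupon_rate / m = 45.000000
Periods per year m = 1; per-period yield y/m = 0.062000
Number of cashflows N = 10
Cashflows (t years, CF_t, discount factor 1/(1+y/m)^(m*t), PV):
  t = 1.0000: CF_t = 45.000000, DF = 0.941620, PV = 42.372881
  t = 2.0000: CF_t = 45.000000, DF = 0.886647, PV = 39.899135
  t = 3.0000: CF_t = 45.000000, DF = 0.834885, PV = 37.569807
  t = 4.0000: CF_t = 45.000000, DF = 0.786144, PV = 35.376466
  t = 5.0000: CF_t = 45.000000, DF = 0.740248, PV = 33.311173
  t = 6.0000: CF_t = 45.000000, DF = 0.697032, PV = 31.366453
  t = 7.0000: CF_t = 45.000000, DF = 0.656339, PV = 29.535267
  t = 8.0000: CF_t = 45.000000, DF = 0.618022, PV = 27.810986
  t = 9.0000: CF_t = 45.000000, DF = 0.581942, PV = 26.187369
  t = 10.0000: CF_t = 1045.000000, DF = 0.547968, PV = 572.626079
Price P = sum_t PV_t = 876.055616
Convexity numerator sum_t t*(t + 1/m) * CF_t / (1+y/m)^(m*t + 2):
  t = 1.0000: term = 75.139614
  t = 2.0000: term = 212.258796
  t = 3.0000: term = 399.734080
  t = 4.0000: term = 627.329064
  t = 5.0000: term = 886.058000
  t = 6.0000: term = 1168.061394
  t = 7.0000: term = 1466.492648
  t = 8.0000: term = 1775.414828
  t = 9.0000: term = 2089.706719
  t = 10.0000: term = 55848.919417
Convexity = (1/P) * sum = 64549.114560 / 876.055616 = 73.681526


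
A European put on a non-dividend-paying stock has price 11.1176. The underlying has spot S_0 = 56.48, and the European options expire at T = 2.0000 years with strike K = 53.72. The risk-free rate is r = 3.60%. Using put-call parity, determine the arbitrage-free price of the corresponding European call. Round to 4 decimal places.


Answer: Call price = 17.6095

Derivation:
Put-call parity: C - P = S_0 * exp(-qT) - K * exp(-rT).
S_0 * exp(-qT) = 56.4800 * 1.00000000 = 56.48000000
K * exp(-rT) = 53.7200 * 0.93053090 = 49.98811972
C = P + S*exp(-qT) - K*exp(-rT)
C = 11.1176 + 56.48000000 - 49.98811972 = 17.6095


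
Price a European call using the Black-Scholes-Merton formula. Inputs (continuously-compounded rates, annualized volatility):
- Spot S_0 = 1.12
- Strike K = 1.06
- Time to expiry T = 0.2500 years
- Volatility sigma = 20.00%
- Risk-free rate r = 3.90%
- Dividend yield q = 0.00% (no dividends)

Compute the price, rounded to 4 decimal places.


Answer: Price = 0.0872

Derivation:
d1 = (ln(S/K) + (r - q + 0.5*sigma^2) * T) / (sigma * sqrt(T)) = 0.69809777
d2 = d1 - sigma * sqrt(T) = 0.59809777
exp(-rT) = 0.99029738; exp(-qT) = 1.00000000
C = S_0 * exp(-qT) * N(d1) - K * exp(-rT) * N(d2)
N(d1) = 0.75744197; N(d2) = 0.72511265
C = 1.1200 * 1.00000000 * 0.75744197 - 1.0600 * 0.99029738 * 0.72511265 = 0.0872


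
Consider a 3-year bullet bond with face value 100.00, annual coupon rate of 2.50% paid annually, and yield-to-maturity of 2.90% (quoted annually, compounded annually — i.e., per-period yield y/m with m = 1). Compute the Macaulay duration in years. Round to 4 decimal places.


Coupon per period c = face * coupon_rate / m = 2.500000
Periods per year m = 1; per-period yield y/m = 0.029000
Number of cashflows N = 3
Cashflows (t years, CF_t, discount factor 1/(1+y/m)^(m*t), PV):
  t = 1.0000: CF_t = 2.500000, DF = 0.971817, PV = 2.429543
  t = 2.0000: CF_t = 2.500000, DF = 0.944429, PV = 2.361072
  t = 3.0000: CF_t = 102.500000, DF = 0.917812, PV = 94.075761
Price P = sum_t PV_t = 98.866377
Macaulay numerator sum_t t * PV_t:
  t * PV_t at t = 1.0000: 2.429543
  t * PV_t at t = 2.0000: 4.722144
  t * PV_t at t = 3.0000: 282.227284
Macaulay duration D = (sum_t t * PV_t) / P = 289.378971 / 98.866377 = 2.926971

Answer: Macaulay duration = 2.9270 years


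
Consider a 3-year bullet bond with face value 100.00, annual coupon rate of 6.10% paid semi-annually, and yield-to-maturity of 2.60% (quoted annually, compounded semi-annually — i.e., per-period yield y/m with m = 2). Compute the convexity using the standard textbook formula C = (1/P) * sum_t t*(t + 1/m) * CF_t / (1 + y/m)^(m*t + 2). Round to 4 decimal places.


Coupon per period c = face * coupon_rate / m = 3.050000
Periods per year m = 2; per-period yield y/m = 0.013000
Number of cashflows N = 6
Cashflows (t years, CF_t, discount factor 1/(1+y/m)^(m*t), PV):
  t = 0.5000: CF_t = 3.050000, DF = 0.987167, PV = 3.010859
  t = 1.0000: CF_t = 3.050000, DF = 0.974498, PV = 2.972220
  t = 1.5000: CF_t = 3.050000, DF = 0.961992, PV = 2.934077
  t = 2.0000: CF_t = 3.050000, DF = 0.949647, PV = 2.896423
  t = 2.5000: CF_t = 3.050000, DF = 0.937460, PV = 2.859253
  t = 3.0000: CF_t = 103.050000, DF = 0.925429, PV = 95.365507
Price P = sum_t PV_t = 110.038340
Convexity numerator sum_t t*(t + 1/m) * CF_t / (1+y/m)^(m*t + 2):
  t = 0.5000: term = 1.467038
  t = 1.0000: term = 4.344635
  t = 1.5000: term = 8.577760
  t = 2.0000: term = 14.112799
  t = 2.5000: term = 20.897531
  t = 3.0000: term = 975.802064
Convexity = (1/P) * sum = 1025.201828 / 110.038340 = 9.316769

Answer: Convexity = 9.3168


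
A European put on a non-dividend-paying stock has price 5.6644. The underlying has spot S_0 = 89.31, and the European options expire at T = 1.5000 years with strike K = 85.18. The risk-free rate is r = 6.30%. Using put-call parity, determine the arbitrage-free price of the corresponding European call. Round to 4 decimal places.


Put-call parity: C - P = S_0 * exp(-qT) - K * exp(-rT).
S_0 * exp(-qT) = 89.3100 * 1.00000000 = 89.31000000
K * exp(-rT) = 85.1800 * 0.90982773 = 77.49912644
C = P + S*exp(-qT) - K*exp(-rT)
C = 5.6644 + 89.31000000 - 77.49912644 = 17.4753

Answer: Call price = 17.4753


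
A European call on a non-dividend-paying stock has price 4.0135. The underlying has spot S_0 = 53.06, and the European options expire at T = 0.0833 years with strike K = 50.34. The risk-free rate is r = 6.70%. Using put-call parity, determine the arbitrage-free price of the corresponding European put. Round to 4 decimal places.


Answer: Put price = 1.0133

Derivation:
Put-call parity: C - P = S_0 * exp(-qT) - K * exp(-rT).
S_0 * exp(-qT) = 53.0600 * 1.00000000 = 53.06000000
K * exp(-rT) = 50.3400 * 0.99443445 = 50.05982998
P = C - S*exp(-qT) + K*exp(-rT)
P = 4.0135 - 53.06000000 + 50.05982998 = 1.0133


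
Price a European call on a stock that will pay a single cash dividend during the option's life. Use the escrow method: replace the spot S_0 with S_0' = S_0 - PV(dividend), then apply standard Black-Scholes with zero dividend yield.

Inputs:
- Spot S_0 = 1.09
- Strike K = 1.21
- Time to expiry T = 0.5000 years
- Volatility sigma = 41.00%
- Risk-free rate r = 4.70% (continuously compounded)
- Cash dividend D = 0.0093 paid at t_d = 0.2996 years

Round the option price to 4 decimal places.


Answer: Price = 0.0860

Derivation:
PV(D) = D * exp(-r * t_d) = 0.0093 * 0.98601748 = 0.00916996
S_0' = S_0 - PV(D) = 1.0900 - 0.00916996 = 1.08083004
d1 = (ln(S_0'/K) + (r + sigma^2/2)*T) / (sigma*sqrt(T)) = -0.16337982
d2 = d1 - sigma*sqrt(T) = -0.45329360
exp(-rT) = 0.97677397
N(d1) = 0.43510970; N(d2) = 0.32516867
C = S_0' * N(d1) - K * exp(-rT) * N(d2) = 1.08083004 * 0.43510970 - 1.2100 * 0.97677397 * 0.32516867 = 0.0860


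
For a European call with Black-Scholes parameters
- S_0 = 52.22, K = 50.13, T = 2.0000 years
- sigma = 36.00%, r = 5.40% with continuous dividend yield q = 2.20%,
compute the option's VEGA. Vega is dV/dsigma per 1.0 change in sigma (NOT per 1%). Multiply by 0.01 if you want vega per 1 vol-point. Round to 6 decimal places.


d1 = 0.4604953009; d2 = -0.0486215815
phi(d1) = 0.3588084873; exp(-qT) = 0.9569539575; exp(-rT) = 0.8976275964
Vega = S * exp(-qT) * phi(d1) * sqrt(T) = 52.2200 * 0.9569539575 * 0.3588084873 * 1.4142135624 = 25.357452

Answer: Vega = 25.357452


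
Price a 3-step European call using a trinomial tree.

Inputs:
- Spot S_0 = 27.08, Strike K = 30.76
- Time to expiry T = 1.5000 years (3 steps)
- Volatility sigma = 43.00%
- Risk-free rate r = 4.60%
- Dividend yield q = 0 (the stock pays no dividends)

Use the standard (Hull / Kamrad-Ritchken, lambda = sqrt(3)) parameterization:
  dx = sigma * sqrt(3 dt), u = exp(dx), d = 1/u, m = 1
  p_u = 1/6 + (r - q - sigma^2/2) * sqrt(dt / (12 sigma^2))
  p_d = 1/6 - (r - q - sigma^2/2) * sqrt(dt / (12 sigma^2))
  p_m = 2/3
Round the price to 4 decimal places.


Answer: Price = V(0,0) = 4.9974

Derivation:
dt = T/N = 0.500000; dx = sigma*sqrt(3*dt) = 0.526640
u = exp(dx) = 1.693234; d = 1/u = 0.590586
p_u = 0.144617, p_m = 0.666667, p_d = 0.188717
Discount per step: exp(-r*dt) = 0.977262
Stock lattice S(k, j) with j the centered position index:
  k=0: S(0,+0) = 27.0800
  k=1: S(1,-1) = 15.9931; S(1,+0) = 27.0800; S(1,+1) = 45.8528
  k=2: S(2,-2) = 9.4453; S(2,-1) = 15.9931; S(2,+0) = 27.0800; S(2,+1) = 45.8528; S(2,+2) = 77.6395
  k=3: S(3,-3) = 5.5782; S(3,-2) = 9.4453; S(3,-1) = 15.9931; S(3,+0) = 27.0800; S(3,+1) = 45.8528; S(3,+2) = 77.6395; S(3,+3) = 131.4618
Terminal payoffs V(N, j) = max(S_T - K, 0):
  V(3,-3) = 0.000000; V(3,-2) = 0.000000; V(3,-1) = 0.000000; V(3,+0) = 0.000000; V(3,+1) = 15.092776; V(3,+2) = 46.879478; V(3,+3) = 100.701802
Backward induction: V(k, j) = exp(-r*dt) * [p_u * V(k+1, j+1) + p_m * V(k+1, j) + p_d * V(k+1, j-1)]
  V(2,-2) = exp(-r*dt) * [p_u*0.000000 + p_m*0.000000 + p_d*0.000000] = 0.000000
  V(2,-1) = exp(-r*dt) * [p_u*0.000000 + p_m*0.000000 + p_d*0.000000] = 0.000000
  V(2,+0) = exp(-r*dt) * [p_u*15.092776 + p_m*0.000000 + p_d*0.000000] = 2.133036
  V(2,+1) = exp(-r*dt) * [p_u*46.879478 + p_m*15.092776 + p_d*0.000000] = 16.458466
  V(2,+2) = exp(-r*dt) * [p_u*100.701802 + p_m*46.879478 + p_d*15.092776] = 47.557882
  V(1,-1) = exp(-r*dt) * [p_u*2.133036 + p_m*0.000000 + p_d*0.000000] = 0.301458
  V(1,+0) = exp(-r*dt) * [p_u*16.458466 + p_m*2.133036 + p_d*0.000000] = 3.715738
  V(1,+1) = exp(-r*dt) * [p_u*47.557882 + p_m*16.458466 + p_d*2.133036] = 17.837489
  V(0,+0) = exp(-r*dt) * [p_u*17.837489 + p_m*3.715738 + p_d*0.301458] = 4.997373


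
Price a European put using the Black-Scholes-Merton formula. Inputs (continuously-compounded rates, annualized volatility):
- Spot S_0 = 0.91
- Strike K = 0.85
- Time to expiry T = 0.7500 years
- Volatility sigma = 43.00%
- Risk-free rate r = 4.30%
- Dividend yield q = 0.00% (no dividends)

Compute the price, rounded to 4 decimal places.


Answer: Price = 0.0891

Derivation:
d1 = (ln(S/K) + (r - q + 0.5*sigma^2) * T) / (sigma * sqrt(T)) = 0.45596103
d2 = d1 - sigma * sqrt(T) = 0.08357011
exp(-rT) = 0.96826449; exp(-qT) = 1.00000000
P = K * exp(-rT) * N(-d2) - S_0 * exp(-qT) * N(-d1)
N(-d1) = 0.32420900; N(-d2) = 0.46669912
P = 0.8500 * 0.96826449 * 0.46669912 - 0.9100 * 1.00000000 * 0.32420900 = 0.0891


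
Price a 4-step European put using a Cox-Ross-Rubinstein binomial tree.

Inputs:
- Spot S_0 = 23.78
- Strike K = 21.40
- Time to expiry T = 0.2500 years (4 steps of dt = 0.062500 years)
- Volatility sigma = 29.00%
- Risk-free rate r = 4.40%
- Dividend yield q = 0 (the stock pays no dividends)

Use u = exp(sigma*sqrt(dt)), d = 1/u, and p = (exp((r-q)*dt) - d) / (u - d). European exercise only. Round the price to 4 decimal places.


Answer: Price = V(0,0) = 0.4259

Derivation:
dt = T/N = 0.062500
u = exp(sigma*sqrt(dt)) = 1.075193; d = 1/u = 0.930066
p = (exp((r-q)*dt) - d) / (u - d) = 0.500858
Discount per step: exp(-r*dt) = 0.997254
Stock lattice S(k, i) with i counting down-moves:
  k=0: S(0,0) = 23.7800
  k=1: S(1,0) = 25.5681; S(1,1) = 22.1170
  k=2: S(2,0) = 27.4906; S(2,1) = 23.7800; S(2,2) = 20.5702
  k=3: S(3,0) = 29.5577; S(3,1) = 25.5681; S(3,2) = 22.1170; S(3,3) = 19.1317
  k=4: S(4,0) = 31.7802; S(4,1) = 27.4906; S(4,2) = 23.7800; S(4,3) = 20.5702; S(4,4) = 17.7937
Terminal payoffs V(N, i) = max(K - S_T, 0):
  V(4,0) = 0.000000; V(4,1) = 0.000000; V(4,2) = 0.000000; V(4,3) = 0.829770; V(4,4) = 3.606292
Backward induction: V(k, i) = exp(-r*dt) * [p * V(k+1, i) + (1-p) * V(k+1, i+1)].
  V(3,0) = exp(-r*dt) * [p*0.000000 + (1-p)*0.000000] = 0.000000
  V(3,1) = exp(-r*dt) * [p*0.000000 + (1-p)*0.000000] = 0.000000
  V(3,2) = exp(-r*dt) * [p*0.000000 + (1-p)*0.829770] = 0.413036
  V(3,3) = exp(-r*dt) * [p*0.829770 + (1-p)*3.606292] = 2.209564
  V(2,0) = exp(-r*dt) * [p*0.000000 + (1-p)*0.000000] = 0.000000
  V(2,1) = exp(-r*dt) * [p*0.000000 + (1-p)*0.413036] = 0.205597
  V(2,2) = exp(-r*dt) * [p*0.413036 + (1-p)*2.209564] = 1.306162
  V(1,0) = exp(-r*dt) * [p*0.000000 + (1-p)*0.205597] = 0.102340
  V(1,1) = exp(-r*dt) * [p*0.205597 + (1-p)*1.306162] = 0.752862
  V(0,0) = exp(-r*dt) * [p*0.102340 + (1-p)*0.752862] = 0.425870


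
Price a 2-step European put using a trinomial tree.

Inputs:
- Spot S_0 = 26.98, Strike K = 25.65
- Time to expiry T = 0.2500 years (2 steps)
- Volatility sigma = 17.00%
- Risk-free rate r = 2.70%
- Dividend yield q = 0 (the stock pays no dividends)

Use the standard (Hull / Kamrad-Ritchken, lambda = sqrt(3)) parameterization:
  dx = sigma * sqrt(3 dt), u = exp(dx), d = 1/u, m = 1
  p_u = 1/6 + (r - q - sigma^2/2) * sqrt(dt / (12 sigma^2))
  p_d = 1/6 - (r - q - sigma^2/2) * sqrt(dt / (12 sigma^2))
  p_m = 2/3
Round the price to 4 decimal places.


dt = T/N = 0.125000; dx = sigma*sqrt(3*dt) = 0.104103
u = exp(dx) = 1.109715; d = 1/u = 0.901132
p_u = 0.174201, p_m = 0.666667, p_d = 0.159132
Discount per step: exp(-r*dt) = 0.996631
Stock lattice S(k, j) with j the centered position index:
  k=0: S(0,+0) = 26.9800
  k=1: S(1,-1) = 24.3125; S(1,+0) = 26.9800; S(1,+1) = 29.9401
  k=2: S(2,-2) = 21.9088; S(2,-1) = 24.3125; S(2,+0) = 26.9800; S(2,+1) = 29.9401; S(2,+2) = 33.2250
Terminal payoffs V(N, j) = max(K - S_T, 0):
  V(2,-2) = 3.741182; V(2,-1) = 1.337453; V(2,+0) = 0.000000; V(2,+1) = 0.000000; V(2,+2) = 0.000000
Backward induction: V(k, j) = exp(-r*dt) * [p_u * V(k+1, j+1) + p_m * V(k+1, j) + p_d * V(k+1, j-1)]
  V(1,-1) = exp(-r*dt) * [p_u*0.000000 + p_m*1.337453 + p_d*3.741182] = 1.481968
  V(1,+0) = exp(-r*dt) * [p_u*0.000000 + p_m*0.000000 + p_d*1.337453] = 0.212115
  V(1,+1) = exp(-r*dt) * [p_u*0.000000 + p_m*0.000000 + p_d*0.000000] = 0.000000
  V(0,+0) = exp(-r*dt) * [p_u*0.000000 + p_m*0.212115 + p_d*1.481968] = 0.375967

Answer: Price = V(0,0) = 0.3760


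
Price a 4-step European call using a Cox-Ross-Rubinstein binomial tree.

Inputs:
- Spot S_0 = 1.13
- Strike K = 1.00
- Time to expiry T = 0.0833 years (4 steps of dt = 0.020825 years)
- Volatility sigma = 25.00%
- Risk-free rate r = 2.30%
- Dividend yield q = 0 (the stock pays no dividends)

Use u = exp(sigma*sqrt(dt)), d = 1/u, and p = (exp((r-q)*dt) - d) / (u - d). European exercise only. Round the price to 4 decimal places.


Answer: Price = V(0,0) = 0.1333

Derivation:
dt = T/N = 0.020825
u = exp(sigma*sqrt(dt)) = 1.036736; d = 1/u = 0.964566
p = (exp((r-q)*dt) - d) / (u - d) = 0.497620
Discount per step: exp(-r*dt) = 0.999521
Stock lattice S(k, i) with i counting down-moves:
  k=0: S(0,0) = 1.1300
  k=1: S(1,0) = 1.1715; S(1,1) = 1.0900
  k=2: S(2,0) = 1.2145; S(2,1) = 1.1300; S(2,2) = 1.0513
  k=3: S(3,0) = 1.2592; S(3,1) = 1.1715; S(3,2) = 1.0900; S(3,3) = 1.0141
  k=4: S(4,0) = 1.3054; S(4,1) = 1.2145; S(4,2) = 1.1300; S(4,3) = 1.0513; S(4,4) = 0.9782
Terminal payoffs V(N, i) = max(S_T - K, 0):
  V(4,0) = 0.305422; V(4,1) = 0.214548; V(4,2) = 0.130000; V(4,3) = 0.051338; V(4,4) = 0.000000
Backward induction: V(k, i) = exp(-r*dt) * [p * V(k+1, i) + (1-p) * V(k+1, i+1)].
  V(3,0) = exp(-r*dt) * [p*0.305422 + (1-p)*0.214548] = 0.259644
  V(3,1) = exp(-r*dt) * [p*0.214548 + (1-p)*0.130000] = 0.171990
  V(3,2) = exp(-r*dt) * [p*0.130000 + (1-p)*0.051338] = 0.090438
  V(3,3) = exp(-r*dt) * [p*0.051338 + (1-p)*0.000000] = 0.025534
  V(2,0) = exp(-r*dt) * [p*0.259644 + (1-p)*0.171990] = 0.215505
  V(2,1) = exp(-r*dt) * [p*0.171990 + (1-p)*0.090438] = 0.130957
  V(2,2) = exp(-r*dt) * [p*0.090438 + (1-p)*0.025534] = 0.057804
  V(1,0) = exp(-r*dt) * [p*0.215505 + (1-p)*0.130957] = 0.172947
  V(1,1) = exp(-r*dt) * [p*0.130957 + (1-p)*0.057804] = 0.094162
  V(0,0) = exp(-r*dt) * [p*0.172947 + (1-p)*0.094162] = 0.133303


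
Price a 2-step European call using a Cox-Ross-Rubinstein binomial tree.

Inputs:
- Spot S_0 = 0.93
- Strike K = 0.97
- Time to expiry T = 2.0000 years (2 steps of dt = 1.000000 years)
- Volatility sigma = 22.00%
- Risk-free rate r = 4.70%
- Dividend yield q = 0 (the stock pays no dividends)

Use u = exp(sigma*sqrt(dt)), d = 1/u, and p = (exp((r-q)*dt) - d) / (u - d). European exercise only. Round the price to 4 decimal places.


Answer: Price = V(0,0) = 0.1323

Derivation:
dt = T/N = 1.000000
u = exp(sigma*sqrt(dt)) = 1.246077; d = 1/u = 0.802519
p = (exp((r-q)*dt) - d) / (u - d) = 0.553712
Discount per step: exp(-r*dt) = 0.954087
Stock lattice S(k, i) with i counting down-moves:
  k=0: S(0,0) = 0.9300
  k=1: S(1,0) = 1.1589; S(1,1) = 0.7463
  k=2: S(2,0) = 1.4440; S(2,1) = 0.9300; S(2,2) = 0.5990
Terminal payoffs V(N, i) = max(S_T - K, 0):
  V(2,0) = 0.474018; V(2,1) = 0.000000; V(2,2) = 0.000000
Backward induction: V(k, i) = exp(-r*dt) * [p * V(k+1, i) + (1-p) * V(k+1, i+1)].
  V(1,0) = exp(-r*dt) * [p*0.474018 + (1-p)*0.000000] = 0.250419
  V(1,1) = exp(-r*dt) * [p*0.000000 + (1-p)*0.000000] = 0.000000
  V(0,0) = exp(-r*dt) * [p*0.250419 + (1-p)*0.000000] = 0.132293


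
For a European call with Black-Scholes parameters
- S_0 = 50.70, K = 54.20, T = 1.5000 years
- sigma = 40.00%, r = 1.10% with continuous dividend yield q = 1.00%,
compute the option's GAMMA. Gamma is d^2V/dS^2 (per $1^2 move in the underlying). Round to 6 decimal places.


d1 = 0.1117477677; d2 = -0.3781501809
phi(d1) = 0.3964591320; exp(-qT) = 0.9851119396; exp(-rT) = 0.9836353794
Gamma = exp(-qT) * phi(d1) / (S * sigma * sqrt(T)) = 0.9851119396 * 0.3964591320 / (50.7000 * 0.4000 * 1.2247448714) = 0.015724

Answer: Gamma = 0.015724


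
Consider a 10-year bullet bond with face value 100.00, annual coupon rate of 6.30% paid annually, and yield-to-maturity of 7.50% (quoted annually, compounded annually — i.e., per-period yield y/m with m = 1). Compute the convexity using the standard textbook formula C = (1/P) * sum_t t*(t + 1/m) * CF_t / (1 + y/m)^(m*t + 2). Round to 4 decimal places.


Answer: Convexity = 65.4337

Derivation:
Coupon per period c = face * coupon_rate / m = 6.300000
Periods per year m = 1; per-period yield y/m = 0.075000
Number of cashflows N = 10
Cashflows (t years, CF_t, discount factor 1/(1+y/m)^(m*t), PV):
  t = 1.0000: CF_t = 6.300000, DF = 0.930233, PV = 5.860465
  t = 2.0000: CF_t = 6.300000, DF = 0.865333, PV = 5.451595
  t = 3.0000: CF_t = 6.300000, DF = 0.804961, PV = 5.071252
  t = 4.0000: CF_t = 6.300000, DF = 0.748801, PV = 4.717443
  t = 5.0000: CF_t = 6.300000, DF = 0.696559, PV = 4.388319
  t = 6.0000: CF_t = 6.300000, DF = 0.647962, PV = 4.082158
  t = 7.0000: CF_t = 6.300000, DF = 0.602755, PV = 3.797356
  t = 8.0000: CF_t = 6.300000, DF = 0.560702, PV = 3.532424
  t = 9.0000: CF_t = 6.300000, DF = 0.521583, PV = 3.285976
  t = 10.0000: CF_t = 106.300000, DF = 0.485194, PV = 51.576115
Price P = sum_t PV_t = 91.763103
Convexity numerator sum_t t*(t + 1/m) * CF_t / (1+y/m)^(m*t + 2):
  t = 1.0000: term = 10.142503
  t = 2.0000: term = 28.304660
  t = 3.0000: term = 52.659833
  t = 4.0000: term = 81.643151
  t = 5.0000: term = 113.920676
  t = 6.0000: term = 148.361811
  t = 7.0000: term = 184.014649
  t = 8.0000: term = 220.083966
  t = 9.0000: term = 255.911588
  t = 10.0000: term = 4909.354335
Convexity = (1/P) * sum = 6004.397173 / 91.763103 = 65.433676


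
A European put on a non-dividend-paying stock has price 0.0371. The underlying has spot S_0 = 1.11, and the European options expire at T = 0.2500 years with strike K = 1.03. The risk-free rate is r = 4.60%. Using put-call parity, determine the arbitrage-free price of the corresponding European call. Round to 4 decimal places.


Put-call parity: C - P = S_0 * exp(-qT) - K * exp(-rT).
S_0 * exp(-qT) = 1.1100 * 1.00000000 = 1.11000000
K * exp(-rT) = 1.0300 * 0.98856587 = 1.01822285
C = P + S*exp(-qT) - K*exp(-rT)
C = 0.0371 + 1.11000000 - 1.01822285 = 0.1289

Answer: Call price = 0.1289


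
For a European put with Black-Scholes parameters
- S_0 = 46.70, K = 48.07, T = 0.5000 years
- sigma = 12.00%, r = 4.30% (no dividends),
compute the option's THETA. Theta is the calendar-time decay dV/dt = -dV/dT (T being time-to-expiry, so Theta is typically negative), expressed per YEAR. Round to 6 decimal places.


Answer: Theta = -0.463274

Derivation:
d1 = -0.0449498026; d2 = -0.1298026164
phi(d1) = 0.3985394555; exp(-qT) = 1.0000000000; exp(-rT) = 0.9787294775
Theta = -S*exp(-qT)*phi(d1)*sigma/(2*sqrt(T)) + r*K*exp(-rT)*N(-d2) - q*S*exp(-qT)*N(-d1)
N(-d1) = 0.5179263399; N(-d2) = 0.5516387036; sqrt(T) = 0.7071067812
Term 1 = -46.7000 * 1.0000000000 * 0.3985394555 * 0.1200 / (2 * 0.7071067812) = -1.5792629685
Term 2 = 0.0430 * 48.0700 * 0.9787294775 * 0.5516387036 = 1.1159891584
Term 3 = 0 (no dividend yield, q = 0)
Theta = -1.5792629685 + (1.1159891584) + (0.0000000000) = -0.463274


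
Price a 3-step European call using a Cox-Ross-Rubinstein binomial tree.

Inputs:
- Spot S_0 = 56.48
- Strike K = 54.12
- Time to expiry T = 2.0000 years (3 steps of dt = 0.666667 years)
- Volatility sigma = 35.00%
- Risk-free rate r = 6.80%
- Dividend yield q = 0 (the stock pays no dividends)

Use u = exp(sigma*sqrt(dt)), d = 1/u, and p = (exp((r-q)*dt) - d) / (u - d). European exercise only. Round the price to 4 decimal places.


dt = T/N = 0.666667
u = exp(sigma*sqrt(dt)) = 1.330791; d = 1/u = 0.751433
p = (exp((r-q)*dt) - d) / (u - d) = 0.509087
Discount per step: exp(-r*dt) = 0.955679
Stock lattice S(k, i) with i counting down-moves:
  k=0: S(0,0) = 56.4800
  k=1: S(1,0) = 75.1631; S(1,1) = 42.4409
  k=2: S(2,0) = 100.0264; S(2,1) = 56.4800; S(2,2) = 31.8915
  k=3: S(3,0) = 133.1143; S(3,1) = 75.1631; S(3,2) = 42.4409; S(3,3) = 23.9643
Terminal payoffs V(N, i) = max(S_T - K, 0):
  V(3,0) = 78.994279; V(3,1) = 21.043098; V(3,2) = 0.000000; V(3,3) = 0.000000
Backward induction: V(k, i) = exp(-r*dt) * [p * V(k+1, i) + (1-p) * V(k+1, i+1)].
  V(2,0) = exp(-r*dt) * [p*78.994279 + (1-p)*21.043098] = 48.305064
  V(2,1) = exp(-r*dt) * [p*21.043098 + (1-p)*0.000000] = 10.237965
  V(2,2) = exp(-r*dt) * [p*0.000000 + (1-p)*0.000000] = 0.000000
  V(1,0) = exp(-r*dt) * [p*48.305064 + (1-p)*10.237965] = 28.304751
  V(1,1) = exp(-r*dt) * [p*10.237965 + (1-p)*0.000000] = 4.981012
  V(0,0) = exp(-r*dt) * [p*28.304751 + (1-p)*4.981012] = 16.107799

Answer: Price = V(0,0) = 16.1078


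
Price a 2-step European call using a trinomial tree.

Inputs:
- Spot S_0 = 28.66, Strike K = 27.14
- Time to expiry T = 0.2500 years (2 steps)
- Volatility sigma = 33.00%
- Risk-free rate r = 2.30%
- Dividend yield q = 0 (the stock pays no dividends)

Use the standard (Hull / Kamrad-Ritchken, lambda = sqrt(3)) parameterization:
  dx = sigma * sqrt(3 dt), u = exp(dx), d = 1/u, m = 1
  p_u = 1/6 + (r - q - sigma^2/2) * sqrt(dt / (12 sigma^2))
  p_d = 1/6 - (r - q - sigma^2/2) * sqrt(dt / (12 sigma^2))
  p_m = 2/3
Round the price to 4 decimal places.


Answer: Price = V(0,0) = 2.7937

Derivation:
dt = T/N = 0.125000; dx = sigma*sqrt(3*dt) = 0.202083
u = exp(dx) = 1.223949; d = 1/u = 0.817027
p_u = 0.156940, p_m = 0.666667, p_d = 0.176393
Discount per step: exp(-r*dt) = 0.997129
Stock lattice S(k, j) with j the centered position index:
  k=0: S(0,+0) = 28.6600
  k=1: S(1,-1) = 23.4160; S(1,+0) = 28.6600; S(1,+1) = 35.0784
  k=2: S(2,-2) = 19.1315; S(2,-1) = 23.4160; S(2,+0) = 28.6600; S(2,+1) = 35.0784; S(2,+2) = 42.9342
Terminal payoffs V(N, j) = max(S_T - K, 0):
  V(2,-2) = 0.000000; V(2,-1) = 0.000000; V(2,+0) = 1.520000; V(2,+1) = 7.938392; V(2,+2) = 15.794179
Backward induction: V(k, j) = exp(-r*dt) * [p_u * V(k+1, j+1) + p_m * V(k+1, j) + p_d * V(k+1, j-1)]
  V(1,-1) = exp(-r*dt) * [p_u*1.520000 + p_m*0.000000 + p_d*0.000000] = 0.237864
  V(1,+0) = exp(-r*dt) * [p_u*7.938392 + p_m*1.520000 + p_d*0.000000] = 2.252697
  V(1,+1) = exp(-r*dt) * [p_u*15.794179 + p_m*7.938392 + p_d*1.520000] = 8.016036
  V(0,+0) = exp(-r*dt) * [p_u*8.016036 + p_m*2.252697 + p_d*0.237864] = 2.793748


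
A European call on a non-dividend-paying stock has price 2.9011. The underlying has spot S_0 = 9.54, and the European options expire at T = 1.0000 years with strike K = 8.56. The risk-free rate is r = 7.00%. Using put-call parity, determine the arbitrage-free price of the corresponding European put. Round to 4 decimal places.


Put-call parity: C - P = S_0 * exp(-qT) - K * exp(-rT).
S_0 * exp(-qT) = 9.5400 * 1.00000000 = 9.54000000
K * exp(-rT) = 8.5600 * 0.93239382 = 7.98129110
P = C - S*exp(-qT) + K*exp(-rT)
P = 2.9011 - 9.54000000 + 7.98129110 = 1.3424

Answer: Put price = 1.3424


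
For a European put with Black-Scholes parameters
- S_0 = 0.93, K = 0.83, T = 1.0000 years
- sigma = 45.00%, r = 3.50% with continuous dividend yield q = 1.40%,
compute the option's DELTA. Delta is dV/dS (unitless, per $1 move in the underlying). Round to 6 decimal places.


Answer: Delta = -0.295807

Derivation:
d1 = 0.5244641897; d2 = 0.0744641897
phi(d1) = 0.3476810035; exp(-qT) = 0.9860975443; exp(-rT) = 0.9656054163
N(-d1) = 0.2999778604
Delta = -exp(-qT) * N(-d1) = -0.9860975443 * 0.2999778604 = -0.295807


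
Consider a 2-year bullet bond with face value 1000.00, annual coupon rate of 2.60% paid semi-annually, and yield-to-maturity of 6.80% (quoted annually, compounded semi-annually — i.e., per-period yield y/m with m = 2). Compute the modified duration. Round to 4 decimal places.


Answer: Modified duration = 1.8956

Derivation:
Coupon per period c = face * coupon_rate / m = 13.000000
Periods per year m = 2; per-period yield y/m = 0.034000
Number of cashflows N = 4
Cashflows (t years, CF_t, discount factor 1/(1+y/m)^(m*t), PV):
  t = 0.5000: CF_t = 13.000000, DF = 0.967118, PV = 12.572534
  t = 1.0000: CF_t = 13.000000, DF = 0.935317, PV = 12.159124
  t = 1.5000: CF_t = 13.000000, DF = 0.904562, PV = 11.759307
  t = 2.0000: CF_t = 1013.000000, DF = 0.874818, PV = 886.190909
Price P = sum_t PV_t = 922.681873
First compute Macaulay numerator sum_t t * PV_t:
  t * PV_t at t = 0.5000: 6.286267
  t * PV_t at t = 1.0000: 12.159124
  t * PV_t at t = 1.5000: 17.638961
  t * PV_t at t = 2.0000: 1772.381817
Macaulay duration D = 1808.466169 / 922.681873 = 1.960011
Modified duration = D / (1 + y/m) = 1.960011 / (1 + 0.034000) = 1.895561


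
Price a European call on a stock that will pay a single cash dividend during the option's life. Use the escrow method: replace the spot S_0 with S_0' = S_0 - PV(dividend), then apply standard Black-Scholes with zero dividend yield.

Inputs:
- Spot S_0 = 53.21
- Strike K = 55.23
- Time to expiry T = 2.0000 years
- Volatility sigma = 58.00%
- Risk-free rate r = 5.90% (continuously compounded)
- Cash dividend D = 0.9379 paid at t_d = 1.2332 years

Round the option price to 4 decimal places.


PV(D) = D * exp(-r * t_d) = 0.9379 * 0.92982508 = 0.87208294
S_0' = S_0 - PV(D) = 53.2100 - 0.87208294 = 52.33791706
d1 = (ln(S_0'/K) + (r + sigma^2/2)*T) / (sigma*sqrt(T)) = 0.48840940
d2 = d1 - sigma*sqrt(T) = -0.33183446
exp(-rT) = 0.88869605
N(d1) = 0.68737006; N(d2) = 0.37000713
C = S_0' * N(d1) - K * exp(-rT) * N(d2) = 52.33791706 * 0.68737006 - 55.2300 * 0.88869605 * 0.37000713 = 17.8146

Answer: Price = 17.8146


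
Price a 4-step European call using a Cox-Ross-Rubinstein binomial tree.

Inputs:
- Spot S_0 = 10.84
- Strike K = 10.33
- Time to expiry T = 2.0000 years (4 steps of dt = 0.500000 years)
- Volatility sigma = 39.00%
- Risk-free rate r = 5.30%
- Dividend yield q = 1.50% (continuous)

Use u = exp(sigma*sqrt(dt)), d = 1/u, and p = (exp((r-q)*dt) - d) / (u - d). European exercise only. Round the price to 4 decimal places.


Answer: Price = V(0,0) = 2.7652

Derivation:
dt = T/N = 0.500000
u = exp(sigma*sqrt(dt)) = 1.317547; d = 1/u = 0.758986
p = (exp((r-q)*dt) - d) / (u - d) = 0.465832
Discount per step: exp(-r*dt) = 0.973848
Stock lattice S(k, i) with i counting down-moves:
  k=0: S(0,0) = 10.8400
  k=1: S(1,0) = 14.2822; S(1,1) = 8.2274
  k=2: S(2,0) = 18.8175; S(2,1) = 10.8400; S(2,2) = 6.2445
  k=3: S(3,0) = 24.7929; S(3,1) = 14.2822; S(3,2) = 8.2274; S(3,3) = 4.7395
  k=4: S(4,0) = 32.6658; S(4,1) = 18.8175; S(4,2) = 10.8400; S(4,3) = 6.2445; S(4,4) = 3.5972
Terminal payoffs V(N, i) = max(S_T - K, 0):
  V(4,0) = 22.335830; V(4,1) = 8.487481; V(4,2) = 0.510000; V(4,3) = 0.000000; V(4,4) = 0.000000
Backward induction: V(k, i) = exp(-r*dt) * [p * V(k+1, i) + (1-p) * V(k+1, i+1)].
  V(3,0) = exp(-r*dt) * [p*22.335830 + (1-p)*8.487481] = 14.547813
  V(3,1) = exp(-r*dt) * [p*8.487481 + (1-p)*0.510000] = 4.115643
  V(3,2) = exp(-r*dt) * [p*0.510000 + (1-p)*0.000000] = 0.231361
  V(3,3) = exp(-r*dt) * [p*0.000000 + (1-p)*0.000000] = 0.000000
  V(2,0) = exp(-r*dt) * [p*14.547813 + (1-p)*4.115643] = 8.740560
  V(2,1) = exp(-r*dt) * [p*4.115643 + (1-p)*0.231361] = 1.987413
  V(2,2) = exp(-r*dt) * [p*0.231361 + (1-p)*0.000000] = 0.104957
  V(1,0) = exp(-r*dt) * [p*8.740560 + (1-p)*1.987413] = 4.999000
  V(1,1) = exp(-r*dt) * [p*1.987413 + (1-p)*0.104957] = 0.956187
  V(0,0) = exp(-r*dt) * [p*4.999000 + (1-p)*0.956187] = 2.765201


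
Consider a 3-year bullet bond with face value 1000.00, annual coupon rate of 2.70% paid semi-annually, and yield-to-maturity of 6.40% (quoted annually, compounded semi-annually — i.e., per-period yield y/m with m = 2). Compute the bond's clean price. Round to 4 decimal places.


Answer: Price = 900.4429

Derivation:
Coupon per period c = face * coupon_rate / m = 13.500000
Periods per year m = 2; per-period yield y/m = 0.032000
Number of cashflows N = 6
Cashflows (t years, CF_t, discount factor 1/(1+y/m)^(m*t), PV):
  t = 0.5000: CF_t = 13.500000, DF = 0.968992, PV = 13.081395
  t = 1.0000: CF_t = 13.500000, DF = 0.938946, PV = 12.675771
  t = 1.5000: CF_t = 13.500000, DF = 0.909831, PV = 12.282724
  t = 2.0000: CF_t = 13.500000, DF = 0.881620, PV = 11.901864
  t = 2.5000: CF_t = 13.500000, DF = 0.854283, PV = 11.532814
  t = 3.0000: CF_t = 1013.500000, DF = 0.827793, PV = 838.968334
Price P = sum_t PV_t = 900.442902


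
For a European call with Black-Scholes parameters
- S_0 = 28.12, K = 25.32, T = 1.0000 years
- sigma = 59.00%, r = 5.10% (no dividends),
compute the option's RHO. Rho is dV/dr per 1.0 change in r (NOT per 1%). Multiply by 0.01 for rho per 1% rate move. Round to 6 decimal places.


Answer: Rho = 11.735064

Derivation:
d1 = 0.5592143554; d2 = -0.0307856446
phi(d1) = 0.3411957632; exp(-qT) = 1.0000000000; exp(-rT) = 0.9502786705
N(d2) = 0.4877202445
Rho = K*T*exp(-rT)*N(d2) = 25.3200 * 1.0000 * 0.9502786705 * 0.4877202445 = 11.735064


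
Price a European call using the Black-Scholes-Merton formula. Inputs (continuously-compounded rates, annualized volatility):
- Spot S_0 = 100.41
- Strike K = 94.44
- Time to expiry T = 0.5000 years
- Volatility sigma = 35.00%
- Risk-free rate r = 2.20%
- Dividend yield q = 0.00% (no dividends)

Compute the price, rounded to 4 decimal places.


d1 = (ln(S/K) + (r - q + 0.5*sigma^2) * T) / (sigma * sqrt(T)) = 0.41586805
d2 = d1 - sigma * sqrt(T) = 0.16838068
exp(-rT) = 0.98906028; exp(-qT) = 1.00000000
C = S_0 * exp(-qT) * N(d1) - K * exp(-rT) * N(d2)
N(d1) = 0.66124672; N(d2) = 0.56685810
C = 100.4100 * 1.00000000 * 0.66124672 - 94.4400 * 0.98906028 * 0.56685810 = 13.4474

Answer: Price = 13.4474


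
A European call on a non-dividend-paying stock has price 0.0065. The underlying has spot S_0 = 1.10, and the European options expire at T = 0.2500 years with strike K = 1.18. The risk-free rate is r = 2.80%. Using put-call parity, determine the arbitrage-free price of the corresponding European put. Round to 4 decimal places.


Answer: Put price = 0.0783

Derivation:
Put-call parity: C - P = S_0 * exp(-qT) - K * exp(-rT).
S_0 * exp(-qT) = 1.1000 * 1.00000000 = 1.10000000
K * exp(-rT) = 1.1800 * 0.99302444 = 1.17176884
P = C - S*exp(-qT) + K*exp(-rT)
P = 0.0065 - 1.10000000 + 1.17176884 = 0.0783


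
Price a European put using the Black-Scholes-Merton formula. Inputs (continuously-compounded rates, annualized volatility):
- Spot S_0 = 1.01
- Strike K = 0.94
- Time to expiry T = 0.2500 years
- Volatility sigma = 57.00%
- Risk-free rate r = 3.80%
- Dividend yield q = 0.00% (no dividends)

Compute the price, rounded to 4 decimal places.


Answer: Price = 0.0749

Derivation:
d1 = (ln(S/K) + (r - q + 0.5*sigma^2) * T) / (sigma * sqrt(T)) = 0.42785345
d2 = d1 - sigma * sqrt(T) = 0.14285345
exp(-rT) = 0.99054498; exp(-qT) = 1.00000000
P = K * exp(-rT) * N(-d2) - S_0 * exp(-qT) * N(-d1)
N(-d1) = 0.33437891; N(-d2) = 0.44320296
P = 0.9400 * 0.99054498 * 0.44320296 - 1.0100 * 1.00000000 * 0.33437891 = 0.0749


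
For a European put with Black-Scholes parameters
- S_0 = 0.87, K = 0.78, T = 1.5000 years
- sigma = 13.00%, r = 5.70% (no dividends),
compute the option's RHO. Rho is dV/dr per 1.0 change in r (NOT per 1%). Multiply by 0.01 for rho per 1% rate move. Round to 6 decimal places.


d1 = 1.3024646182; d2 = 1.1432477849
phi(d1) = 0.1708198863; exp(-qT) = 1.0000000000; exp(-rT) = 0.9180531431
N(-d2) = 0.1264678637
Rho = -K*T*exp(-rT)*N(-d2) = -0.7800 * 1.5000 * 0.9180531431 * 0.1264678637 = -0.135842

Answer: Rho = -0.135842


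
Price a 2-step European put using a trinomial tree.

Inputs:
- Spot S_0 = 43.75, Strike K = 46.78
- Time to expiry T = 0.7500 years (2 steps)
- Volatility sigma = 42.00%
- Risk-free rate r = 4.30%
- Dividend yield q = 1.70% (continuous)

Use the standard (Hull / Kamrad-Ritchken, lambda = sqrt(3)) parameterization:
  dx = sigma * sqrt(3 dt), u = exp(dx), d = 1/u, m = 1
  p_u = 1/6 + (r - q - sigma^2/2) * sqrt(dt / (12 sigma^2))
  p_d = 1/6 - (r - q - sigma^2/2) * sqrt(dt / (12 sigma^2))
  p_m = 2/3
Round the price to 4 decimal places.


Answer: Price = V(0,0) = 7.1711

Derivation:
dt = T/N = 0.375000; dx = sigma*sqrt(3*dt) = 0.445477
u = exp(dx) = 1.561235; d = 1/u = 0.640519
p_u = 0.140487, p_m = 0.666667, p_d = 0.192846
Discount per step: exp(-r*dt) = 0.984004
Stock lattice S(k, j) with j the centered position index:
  k=0: S(0,+0) = 43.7500
  k=1: S(1,-1) = 28.0227; S(1,+0) = 43.7500; S(1,+1) = 68.3040
  k=2: S(2,-2) = 17.9490; S(2,-1) = 28.0227; S(2,+0) = 43.7500; S(2,+1) = 68.3040; S(2,+2) = 106.6387
Terminal payoffs V(N, j) = max(K - S_T, 0):
  V(2,-2) = 28.830952; V(2,-1) = 18.757316; V(2,+0) = 3.030000; V(2,+1) = 0.000000; V(2,+2) = 0.000000
Backward induction: V(k, j) = exp(-r*dt) * [p_u * V(k+1, j+1) + p_m * V(k+1, j) + p_d * V(k+1, j-1)]
  V(1,-1) = exp(-r*dt) * [p_u*3.030000 + p_m*18.757316 + p_d*28.830952] = 18.194731
  V(1,+0) = exp(-r*dt) * [p_u*0.000000 + p_m*3.030000 + p_d*18.757316] = 5.547110
  V(1,+1) = exp(-r*dt) * [p_u*0.000000 + p_m*0.000000 + p_d*3.030000] = 0.574978
  V(0,+0) = exp(-r*dt) * [p_u*0.574978 + p_m*5.547110 + p_d*18.194731] = 7.171068


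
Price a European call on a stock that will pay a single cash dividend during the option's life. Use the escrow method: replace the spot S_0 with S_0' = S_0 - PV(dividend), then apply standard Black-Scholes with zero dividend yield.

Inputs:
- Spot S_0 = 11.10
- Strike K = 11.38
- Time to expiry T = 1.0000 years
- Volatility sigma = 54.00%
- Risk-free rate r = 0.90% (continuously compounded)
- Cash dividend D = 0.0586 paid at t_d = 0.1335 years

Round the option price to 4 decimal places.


Answer: Price = 2.2587

Derivation:
PV(D) = D * exp(-r * t_d) = 0.0586 * 0.99879922 = 0.05852963
S_0' = S_0 - PV(D) = 11.1000 - 0.05852963 = 11.04147037
d1 = (ln(S_0'/K) + (r + sigma^2/2)*T) / (sigma*sqrt(T)) = 0.23074220
d2 = d1 - sigma*sqrt(T) = -0.30925780
exp(-rT) = 0.99104038
N(d1) = 0.59124246; N(d2) = 0.37856272
C = S_0' * N(d1) - K * exp(-rT) * N(d2) = 11.04147037 * 0.59124246 - 11.3800 * 0.99104038 * 0.37856272 = 2.2587


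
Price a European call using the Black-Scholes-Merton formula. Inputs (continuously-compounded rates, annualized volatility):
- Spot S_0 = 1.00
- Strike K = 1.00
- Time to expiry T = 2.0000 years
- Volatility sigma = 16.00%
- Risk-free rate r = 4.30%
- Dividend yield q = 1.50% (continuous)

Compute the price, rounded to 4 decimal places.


d1 = (ln(S/K) + (r - q + 0.5*sigma^2) * T) / (sigma * sqrt(T)) = 0.36062446
d2 = d1 - sigma * sqrt(T) = 0.13435029
exp(-rT) = 0.91759423; exp(-qT) = 0.97044553
C = S_0 * exp(-qT) * N(d1) - K * exp(-rT) * N(d2)
N(d1) = 0.64080990; N(d2) = 0.55343721
C = 1.0000 * 0.97044553 * 0.64080990 - 1.0000 * 0.91759423 * 0.55343721 = 0.1140

Answer: Price = 0.1140


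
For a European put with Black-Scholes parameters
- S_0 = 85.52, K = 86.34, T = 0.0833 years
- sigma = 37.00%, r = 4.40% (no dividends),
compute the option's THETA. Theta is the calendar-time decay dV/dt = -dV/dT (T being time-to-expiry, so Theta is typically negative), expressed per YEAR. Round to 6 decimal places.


d1 = -0.0016447325; d2 = -0.1084331682
phi(d1) = 0.3989417408; exp(-qT) = 1.0000000000; exp(-rT) = 0.9963415086
Theta = -S*exp(-qT)*phi(d1)*sigma/(2*sqrt(T)) + r*K*exp(-rT)*N(-d2) - q*S*exp(-qT)*N(-d1)
N(-d1) = 0.5006561530; N(-d2) = 0.5431739541; sqrt(T) = 0.2886173938
Term 1 = -85.5200 * 1.0000000000 * 0.3989417408 * 0.3700 / (2 * 0.2886173938) = -21.8688727884
Term 2 = 0.0440 * 86.3400 * 0.9963415086 * 0.5431739541 = 2.0559468418
Term 3 = 0 (no dividend yield, q = 0)
Theta = -21.8688727884 + (2.0559468418) + (0.0000000000) = -19.812926

Answer: Theta = -19.812926


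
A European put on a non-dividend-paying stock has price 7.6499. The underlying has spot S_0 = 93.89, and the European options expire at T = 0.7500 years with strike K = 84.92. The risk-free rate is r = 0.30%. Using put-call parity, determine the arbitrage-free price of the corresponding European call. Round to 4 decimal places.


Answer: Call price = 16.8108

Derivation:
Put-call parity: C - P = S_0 * exp(-qT) - K * exp(-rT).
S_0 * exp(-qT) = 93.8900 * 1.00000000 = 93.89000000
K * exp(-rT) = 84.9200 * 0.99775253 = 84.72914479
C = P + S*exp(-qT) - K*exp(-rT)
C = 7.6499 + 93.89000000 - 84.72914479 = 16.8108


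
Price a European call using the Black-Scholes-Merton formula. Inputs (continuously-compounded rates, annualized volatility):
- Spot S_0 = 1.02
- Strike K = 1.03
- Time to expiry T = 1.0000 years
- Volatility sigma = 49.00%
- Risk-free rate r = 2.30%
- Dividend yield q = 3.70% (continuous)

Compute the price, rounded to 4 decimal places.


d1 = (ln(S/K) + (r - q + 0.5*sigma^2) * T) / (sigma * sqrt(T)) = 0.19651801
d2 = d1 - sigma * sqrt(T) = -0.29348199
exp(-rT) = 0.97726248; exp(-qT) = 0.96367614
C = S_0 * exp(-qT) * N(d1) - K * exp(-rT) * N(d2)
N(d1) = 0.57789763; N(d2) = 0.38457688
C = 1.0200 * 0.96367614 * 0.57789763 - 1.0300 * 0.97726248 * 0.38457688 = 0.1809

Answer: Price = 0.1809


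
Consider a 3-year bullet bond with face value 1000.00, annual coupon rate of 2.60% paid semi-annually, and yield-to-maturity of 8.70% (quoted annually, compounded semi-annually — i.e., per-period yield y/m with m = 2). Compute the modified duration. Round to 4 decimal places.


Coupon per period c = face * coupon_rate / m = 13.000000
Periods per year m = 2; per-period yield y/m = 0.043500
Number of cashflows N = 6
Cashflows (t years, CF_t, discount factor 1/(1+y/m)^(m*t), PV):
  t = 0.5000: CF_t = 13.000000, DF = 0.958313, PV = 12.458074
  t = 1.0000: CF_t = 13.000000, DF = 0.918365, PV = 11.938739
  t = 1.5000: CF_t = 13.000000, DF = 0.880081, PV = 11.441053
  t = 2.0000: CF_t = 13.000000, DF = 0.843393, PV = 10.964114
  t = 2.5000: CF_t = 13.000000, DF = 0.808235, PV = 10.507057
  t = 3.0000: CF_t = 1013.000000, DF = 0.774543, PV = 784.611601
Price P = sum_t PV_t = 841.920637
First compute Macaulay numerator sum_t t * PV_t:
  t * PV_t at t = 0.5000: 6.229037
  t * PV_t at t = 1.0000: 11.938739
  t * PV_t at t = 1.5000: 17.161579
  t * PV_t at t = 2.0000: 21.928228
  t * PV_t at t = 2.5000: 26.267642
  t * PV_t at t = 3.0000: 2353.834802
Macaulay duration D = 2437.360027 / 841.920637 = 2.895000
Modified duration = D / (1 + y/m) = 2.895000 / (1 + 0.043500) = 2.774317

Answer: Modified duration = 2.7743
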